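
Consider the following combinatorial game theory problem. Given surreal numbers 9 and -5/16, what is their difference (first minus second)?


x = 9, y = -5/16
Converting to common denominator: 16
x = 144/16, y = -5/16
x - y = 9 - -5/16 = 149/16

149/16


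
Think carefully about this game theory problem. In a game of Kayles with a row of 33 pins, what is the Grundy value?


Kayles: a move removes 1 or 2 adjacent pins from a contiguous row.
Removing pins from a row of k leaves two independent rows (a, b) with a + b = k - 1 (one pin) or a + b = k - 2 (two pins); an end removal gives a = 0.
By Sprague-Grundy, G(k) = mex{ G(a) XOR G(b) } over all these splits. G(0) = 0.
G(1): splits (0,0):0^0=0 -> mex({0}) = 1
G(2): splits (0,1):0^1=1 (0,0):0^0=0 -> mex({0, 1}) = 2
G(3): splits (0,2):0^2=2 (1,1):1^1=0 (0,1):0^1=1 -> mex({0, 1, 2}) = 3
G(4): splits (0,3):0^3=3 (1,2):1^2=3 (0,2):0^2=2 (1,1):1^1=0 -> mex({0, 2, 3}) = 1
G(5): splits (0,4):0^1=1 (1,3):1^3=2 (2,2):2^2=0 (0,3):0^3=3 (1,2):1^2=3 -> mex({0, 1, 2, 3}) = 4
G(6) = mex({0, 1, 2, 4}) = 3
G(7) = mex({0, 1, 3, 4, 5}) = 2
G(8) = mex({0, 2, 3, 5, 6}) = 1
G(9) = mex({0, 1, 2, 3, 6, 7}) = 4
G(10) = mex({0, 1, 3, 4, 5, 7}) = 2
G(11) = mex({0, 1, 2, 3, 4, 5}) = 6
G(12) = mex({0, 1, 2, 3, 5, 6, 7}) = 4
G(13) = mex({0, 2, 3, 4, 6, 7}) = 1
G(14) = mex({0, 1, 4, 5, 6, 7}) = 2
G(15) = mex({0, 1, 2, 3, 4, 5, 6}) = 7
G(16) = mex({0, 2, 3, 5, 6, 7}) = 1
G(17) = mex({0, 1, 2, 3, 5, 6, 7}) = 4
G(18) = mex({0, 1, 2, 4, 5, 6}) = 3
G(19) = mex({0, 1, 3, 4, 5, 7}) = 2
G(20) = mex({0, 2, 3, 4, 5, 6, 7}) = 1
G(21) = mex({0, 1, 2, 3, 5, 6, 7}) = 4
G(22) = mex({0, 1, 2, 3, 4, 5, 7}) = 6
G(23) = mex({0, 1, 2, 3, 4, 5, 6}) = 7
G(24) = mex({0, 1, 2, 3, 5, 6, 7}) = 4
G(25) = mex({0, 2, 3, 4, 6, 7}) = 1
G(26) = mex({0, 1, 3, 4, 5, 6, 7}) = 2
G(27) = mex({0, 1, 2, 3, 4, 5, 6, 7}) = 8
G(28) = mex({0, 1, 2, 3, 4, 6, 7, 8}) = 5
G(29) = mex({0, 1, 2, 3, 5, 6, 7, 8, 9}) = 4
G(30) = mex({0, 1, 2, 3, 4, 5, 6, 9, 10}) = 7
G(31) = mex({0, 1, 3, 4, 5, 7, 10, 11}) = 2
G(32) = mex({0, 2, 3, 4, 5, 6, 7, 9, 11}) = 1
G(33) = mex({0, 1, 2, 3, 4, 5, 6, 7, 9, 12}) = 8
Therefore G(33) = 8.

8


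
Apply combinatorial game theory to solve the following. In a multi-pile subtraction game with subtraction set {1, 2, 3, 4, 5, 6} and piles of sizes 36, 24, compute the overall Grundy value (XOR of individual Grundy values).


Subtraction set: {1, 2, 3, 4, 5, 6}
For this subtraction set, G(n) = n mod 7 (period = max + 1 = 7).
Pile 1 (size 36): G(36) = 36 mod 7 = 1
Pile 2 (size 24): G(24) = 24 mod 7 = 3
Total Grundy value = XOR of all: 1 XOR 3 = 2

2


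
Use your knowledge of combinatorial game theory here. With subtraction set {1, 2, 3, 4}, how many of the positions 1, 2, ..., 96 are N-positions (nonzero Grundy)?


Subtraction set S = {1, 2, 3, 4}, so G(n) = n mod 5.
G(n) = 0 when n is a multiple of 5.
Multiples of 5 in [1, 96]: 19
N-positions (nonzero Grundy) = 96 - 19 = 77

77


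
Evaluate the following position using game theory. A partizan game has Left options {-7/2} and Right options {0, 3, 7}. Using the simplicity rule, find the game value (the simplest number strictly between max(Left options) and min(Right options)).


Left options: {-7/2}, max = -7/2
Right options: {0, 3, 7}, min = 0
All options are numbers and max(Left) < min(Right), so by the simplicity theorem the value is the simplest (earliest-born) number strictly between -7/2 and 0.
Integers -3 through -1 all lie strictly between -7/2 and 0.
Among integers, the simplest (lowest birthday = smallest |n|; 0 is born on day 0, +-n on day n) is -1.
No non-integer in the interval can be simpler: if x is a non-integer in the interval, then floor(x) or ceil(x) also lies in the interval (the interval contains an integer), and both are proper prefixes of x's sign expansion, i.e. born earlier. So the game value is -1.
Game value = -1

-1


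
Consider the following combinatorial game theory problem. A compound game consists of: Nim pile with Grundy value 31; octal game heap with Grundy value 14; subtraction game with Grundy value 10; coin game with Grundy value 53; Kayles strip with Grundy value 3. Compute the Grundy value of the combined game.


By the Sprague-Grundy theorem, the Grundy value of a sum of games is the XOR of individual Grundy values.
Nim pile: Grundy value = 31. Running XOR: 0 XOR 31 = 31
octal game heap: Grundy value = 14. Running XOR: 31 XOR 14 = 17
subtraction game: Grundy value = 10. Running XOR: 17 XOR 10 = 27
coin game: Grundy value = 53. Running XOR: 27 XOR 53 = 46
Kayles strip: Grundy value = 3. Running XOR: 46 XOR 3 = 45
The combined Grundy value is 45.

45


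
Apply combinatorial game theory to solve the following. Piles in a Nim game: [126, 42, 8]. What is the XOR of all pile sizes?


We need the XOR (exclusive or) of all pile sizes.
After XOR-ing pile 1 (size 126): 0 XOR 126 = 126
After XOR-ing pile 2 (size 42): 126 XOR 42 = 84
After XOR-ing pile 3 (size 8): 84 XOR 8 = 92
The Nim-value of this position is 92.

92


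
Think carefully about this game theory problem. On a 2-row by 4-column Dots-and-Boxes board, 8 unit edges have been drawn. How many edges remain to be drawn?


Grid: 2 x 4 boxes, i.e. 3 rows and 5 columns of dots.
Horizontal edges: (rows + 1) * cols = 3 * 4 = 12
Vertical edges: rows * (cols + 1) = 2 * 5 = 10
Total edges: 12 + 10 = 22
Edges drawn: 8
Remaining: 22 - 8 = 14

14


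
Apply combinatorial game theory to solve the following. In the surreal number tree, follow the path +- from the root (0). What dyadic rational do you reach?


Sign expansion: +-
Rule: track bounds (lo, hi), initially (-inf, +inf). On '+', the current value becomes lo and we move to the simplest number in (value, hi): value + 1 if hi = +inf, otherwise the midpoint (value + hi)/2. On '-', the current value becomes hi and we move to value - 1 if lo = -inf, otherwise the midpoint (lo + value)/2.
Start at 0.
Step 1: sign = +, move right. Bounds: (0, +inf). Value = 1
Step 2: sign = -, move left. Bounds: (0, 1). Value = 1/2
The surreal number with sign expansion +- is 1/2.

1/2


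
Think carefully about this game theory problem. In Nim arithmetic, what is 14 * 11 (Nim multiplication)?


Nim multiplication is bilinear over XOR: (u XOR v) * w = (u*w) XOR (v*w).
So we split each operand into its bit components and XOR the pairwise Nim products.
14 = 2 + 4 + 8 (as XOR of powers of 2).
11 = 1 + 2 + 8 (as XOR of powers of 2).
Using the standard Nim-product table on single bits:
  2*2 = 3,   2*4 = 8,   2*8 = 12,
  4*4 = 6,   4*8 = 11,  8*8 = 13,
and  1*x = x (identity), k*l = l*k (commutative).
Pairwise Nim products:
  2 * 1 = 2
  2 * 2 = 3
  2 * 8 = 12
  4 * 1 = 4
  4 * 2 = 8
  4 * 8 = 11
  8 * 1 = 8
  8 * 2 = 12
  8 * 8 = 13
XOR them: 2 XOR 3 XOR 12 XOR 4 XOR 8 XOR 11 XOR 8 XOR 12 XOR 13 = 3.
Result: 14 * 11 = 3 (in Nim).

3


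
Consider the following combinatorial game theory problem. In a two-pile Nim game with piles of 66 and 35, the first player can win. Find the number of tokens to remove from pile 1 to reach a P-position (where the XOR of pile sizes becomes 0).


Piles: 66 and 35
Current XOR: 66 XOR 35 = 97 (non-zero, so this is an N-position).
To make the XOR zero, we need to find a move that balances the piles.
For pile 1 (size 66): target = 66 XOR 97 = 35
We reduce pile 1 from 66 to 35.
Tokens removed: 66 - 35 = 31
Verification: 35 XOR 35 = 0

31


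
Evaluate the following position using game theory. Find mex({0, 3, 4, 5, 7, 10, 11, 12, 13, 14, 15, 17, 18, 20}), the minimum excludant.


Set = {0, 3, 4, 5, 7, 10, 11, 12, 13, 14, 15, 17, 18, 20}
0 is in the set.
1 is NOT in the set. This is the mex.
mex = 1

1


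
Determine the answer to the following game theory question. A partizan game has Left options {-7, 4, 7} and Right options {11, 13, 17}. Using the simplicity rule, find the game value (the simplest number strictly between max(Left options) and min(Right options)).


Left options: {-7, 4, 7}, max = 7
Right options: {11, 13, 17}, min = 11
All options are numbers and max(Left) < min(Right), so by the simplicity theorem the value is the simplest (earliest-born) number strictly between 7 and 11.
Integers 8 through 10 all lie strictly between 7 and 11.
Among integers, the simplest (lowest birthday = smallest |n|; 0 is born on day 0, +-n on day n) is 8.
No non-integer in the interval can be simpler: if x is a non-integer in the interval, then floor(x) or ceil(x) also lies in the interval (the interval contains an integer), and both are proper prefixes of x's sign expansion, i.e. born earlier. So the game value is 8.
Game value = 8

8


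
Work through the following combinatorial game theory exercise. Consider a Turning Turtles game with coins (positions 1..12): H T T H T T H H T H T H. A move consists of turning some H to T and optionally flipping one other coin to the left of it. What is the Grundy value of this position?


Coins: H T T H T T H H T H T H
Key fact: a single head at position k behaves exactly like a Nim heap of size k (turning it to T and optionally flipping a coin at j < k corresponds to moving the heap from k to j, or to 0), and heads combine as a disjunctive sum (two heads at the same place would cancel, matching j XOR j = 0). So the Nim-value is the XOR of the 1-indexed positions of the heads.
Face-up positions (1-indexed): [1, 4, 7, 8, 10, 12]
XOR 0 with 1: 0 XOR 1 = 1
XOR 1 with 4: 1 XOR 4 = 5
XOR 5 with 7: 5 XOR 7 = 2
XOR 2 with 8: 2 XOR 8 = 10
XOR 10 with 10: 10 XOR 10 = 0
XOR 0 with 12: 0 XOR 12 = 12
Nim-value = 12

12


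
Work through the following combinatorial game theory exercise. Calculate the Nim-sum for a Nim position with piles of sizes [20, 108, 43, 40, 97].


We need the XOR (exclusive or) of all pile sizes.
After XOR-ing pile 1 (size 20): 0 XOR 20 = 20
After XOR-ing pile 2 (size 108): 20 XOR 108 = 120
After XOR-ing pile 3 (size 43): 120 XOR 43 = 83
After XOR-ing pile 4 (size 40): 83 XOR 40 = 123
After XOR-ing pile 5 (size 97): 123 XOR 97 = 26
The Nim-value of this position is 26.

26


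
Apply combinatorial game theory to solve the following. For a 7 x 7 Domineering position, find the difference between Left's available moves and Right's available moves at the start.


Board is 7 x 7 (rows x cols).
Left (vertical) placements: (rows-1) * cols = 6 * 7 = 42
Right (horizontal) placements: rows * (cols-1) = 7 * 6 = 42
Advantage = Left - Right = 42 - 42 = 0

0


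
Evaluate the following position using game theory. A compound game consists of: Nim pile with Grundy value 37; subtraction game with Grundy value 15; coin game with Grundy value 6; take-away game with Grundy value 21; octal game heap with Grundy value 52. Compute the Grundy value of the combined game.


By the Sprague-Grundy theorem, the Grundy value of a sum of games is the XOR of individual Grundy values.
Nim pile: Grundy value = 37. Running XOR: 0 XOR 37 = 37
subtraction game: Grundy value = 15. Running XOR: 37 XOR 15 = 42
coin game: Grundy value = 6. Running XOR: 42 XOR 6 = 44
take-away game: Grundy value = 21. Running XOR: 44 XOR 21 = 57
octal game heap: Grundy value = 52. Running XOR: 57 XOR 52 = 13
The combined Grundy value is 13.

13


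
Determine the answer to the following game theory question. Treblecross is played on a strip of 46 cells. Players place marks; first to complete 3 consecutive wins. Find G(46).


Treblecross: place X on empty cells; 3-in-a-row wins.
Playing within two cells of an existing X lets the opponent win at once, so sensible play treats the cells i-2..i+2 around each X as dead. The player left with no safe cell loses, so this is a normal-play take-away game on strips of safe cells.
Placing X at cell i (0-indexed) of a strip of k safe cells leaves independent strips of sizes max(0, i-2) and max(0, k-i-3). Hence G(k) = mex{ G(max(0,i-2)) XOR G(max(0,k-i-3)) : 0 <= i < k }, with G(0) = 0.
G(1): splits (0,0):0^0=0 -> mex({0}) = 1
G(2): splits (0,0):0^0=0 -> mex({0}) = 1
G(3): splits (0,0):0^0=0 -> mex({0}) = 1
G(4): splits (0,1):0^1=1 (0,0):0^0=0 -> mex({0, 1}) = 2
G(5): splits (0,2):0^1=1 (0,1):0^1=1 (0,0):0^0=0 -> mex({0, 1}) = 2
G(6) = mex({1}) = 0
G(7) = mex({0, 1, 2}) = 3
G(8) = mex({0, 1, 2}) = 3
G(9) = mex({0, 2}) = 1
G(10) = mex({0, 2, 3}) = 1
G(11) = mex({0, 3}) = 1
G(12) = mex({1, 3}) = 0
G(13) = mex({0, 1, 2, 3}) = 4
G(14) = mex({0, 1, 2}) = 3
G(15) = mex({0, 1, 2}) = 3
G(16) = mex({0, 1, 2, 4}) = 3
G(17) = mex({0, 1, 3, 4}) = 2
G(18) = mex({0, 1, 3, 4}) = 2
G(19) = mex({0, 1, 3, 5}) = 2
G(20) = mex({0, 1, 2, 3, 5}) = 4
G(21) = mex({0, 1, 2, 3, 5}) = 4
G(22) = mex({1, 2, 6}) = 0
G(23) = mex({0, 1, 2, 3, 4, 6}) = 5
G(24) = mex({0, 1, 2, 3, 4}) = 5
G(25) = mex({0, 1, 3, 4, 7}) = 2
G(26) = mex({0, 1, 3, 4, 5, 7}) = 2
G(27) = mex({0, 1, 3, 5}) = 2
G(28) = mex({0, 1, 2, 5}) = 3
G(29) = mex({0, 1, 2, 4, 5, 6}) = 3
G(30) = mex({1, 2, 4, 6}) = 0
G(31) = mex({0, 1, 2, 3, 4, 6}) = 5
G(32) = mex({1, 2, 3, 4, 7}) = 0
G(33) = mex({0, 3, 7}) = 1
G(34) = mex({0, 2, 3, 5, 7}) = 1
G(35) = mex({0, 2, 3, 5, 6}) = 1
G(36) = mex({0, 1, 2, 5, 6}) = 3
G(37) = mex({0, 1, 2, 4, 5, 6}) = 3
G(38) = mex({0, 1, 2, 4}) = 3
G(39) = mex({0, 1, 2, 3, 4, 7}) = 5
G(40) = mex({0, 1, 2, 3, 4, 5, 7}) = 6
G(41) = mex({0, 1, 2, 3, 5, 7}) = 4
G(42) = mex({0, 1, 2, 3, 5, 6, 7}) = 4
G(43) = mex({0, 2, 3, 5, 6}) = 1
G(44) = mex({1, 2, 3, 4, 5, 6}) = 0
G(45) = mex({0, 1, 2, 3, 4, 6, 7}) = 5
G(46) = mex({0, 1, 2, 3, 4, 7}) = 5
Therefore G(46) = 5.

5


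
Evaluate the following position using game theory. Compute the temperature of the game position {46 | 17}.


The game is {46 | 17}, a switch {a | b} with numbers a > b.
Cooling {a | b} by t gives {a - t | b + t}, which stops being hot when a - t = b + t, i.e. at t = (a - b)/2. So the temperature of a switch is (a - b)/2.
Temperature = (Left option - Right option) / 2
= (46 - (17)) / 2
= 29 / 2
= 29/2

29/2


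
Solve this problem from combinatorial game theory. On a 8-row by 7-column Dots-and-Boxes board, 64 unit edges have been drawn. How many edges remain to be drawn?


Grid: 8 x 7 boxes, i.e. 9 rows and 8 columns of dots.
Horizontal edges: (rows + 1) * cols = 9 * 7 = 63
Vertical edges: rows * (cols + 1) = 8 * 8 = 64
Total edges: 63 + 64 = 127
Edges drawn: 64
Remaining: 127 - 64 = 63

63


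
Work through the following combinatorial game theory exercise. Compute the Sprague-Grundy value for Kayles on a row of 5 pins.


Kayles: a move removes 1 or 2 adjacent pins from a contiguous row.
Removing pins from a row of k leaves two independent rows (a, b) with a + b = k - 1 (one pin) or a + b = k - 2 (two pins); an end removal gives a = 0.
By Sprague-Grundy, G(k) = mex{ G(a) XOR G(b) } over all these splits. G(0) = 0.
G(1): splits (0,0):0^0=0 -> mex({0}) = 1
G(2): splits (0,1):0^1=1 (0,0):0^0=0 -> mex({0, 1}) = 2
G(3): splits (0,2):0^2=2 (1,1):1^1=0 (0,1):0^1=1 -> mex({0, 1, 2}) = 3
G(4): splits (0,3):0^3=3 (1,2):1^2=3 (0,2):0^2=2 (1,1):1^1=0 -> mex({0, 2, 3}) = 1
G(5): splits (0,4):0^1=1 (1,3):1^3=2 (2,2):2^2=0 (0,3):0^3=3 (1,2):1^2=3 -> mex({0, 1, 2, 3}) = 4
Therefore G(5) = 4.

4


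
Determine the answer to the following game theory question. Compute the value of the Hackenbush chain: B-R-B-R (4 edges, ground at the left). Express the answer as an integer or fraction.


Edges (from ground): B-R-B-R
By Berlekamp's sign-expansion rule, a Blue-Red Hackenbush stalk has the value of the surreal number whose sign sequence is the edge sequence with B -> + and R -> -.
Sign sequence: +-+-
Trace the sign expansion in the surreal number tree, starting from 0:
Edge 1: B (sign +) -> bounds (0, +inf), value = 1
Edge 2: R (sign -) -> bounds (0, 1), value = 1/2
Edge 3: B (sign +) -> bounds (1/2, 1), value = 3/4
Edge 4: R (sign -) -> bounds (1/2, 3/4), value = 5/8
Game value = 5/8

5/8


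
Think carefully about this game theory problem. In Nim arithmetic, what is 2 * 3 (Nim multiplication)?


Nim multiplication is bilinear over XOR: (u XOR v) * w = (u*w) XOR (v*w).
So we split each operand into its bit components and XOR the pairwise Nim products.
2 = 2 (as XOR of powers of 2).
3 = 1 + 2 (as XOR of powers of 2).
Using the standard Nim-product table on single bits:
  2*2 = 3,   2*4 = 8,   2*8 = 12,
  4*4 = 6,   4*8 = 11,  8*8 = 13,
and  1*x = x (identity), k*l = l*k (commutative).
Pairwise Nim products:
  2 * 1 = 2
  2 * 2 = 3
XOR them: 2 XOR 3 = 1.
Result: 2 * 3 = 1 (in Nim).

1


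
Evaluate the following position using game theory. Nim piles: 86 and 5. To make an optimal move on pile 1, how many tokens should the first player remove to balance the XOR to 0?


Piles: 86 and 5
Current XOR: 86 XOR 5 = 83 (non-zero, so this is an N-position).
To make the XOR zero, we need to find a move that balances the piles.
For pile 1 (size 86): target = 86 XOR 83 = 5
We reduce pile 1 from 86 to 5.
Tokens removed: 86 - 5 = 81
Verification: 5 XOR 5 = 0

81


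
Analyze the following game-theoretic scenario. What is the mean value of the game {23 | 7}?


Game = {23 | 7}, a switch {a | b} with numbers a > b.
Its thermograph has left wall a - t and right wall b + t, which meet at t = (a - b)/2, where both equal (a + b)/2. So the mast (mean value) is at (a + b)/2.
Mean = (23 + (7))/2 = 30/2 = 15

15


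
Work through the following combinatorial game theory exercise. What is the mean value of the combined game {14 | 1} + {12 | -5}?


G1 = {14 | 1}, G2 = {12 | -5}
Each is a switch {a | b} with numbers a > b; its mean value is (a + b)/2, and mean value is additive over game sums: m(G1 + G2) = m(G1) + m(G2).
Mean of G1 = (14 + (1))/2 = 15/2 = 15/2
Mean of G2 = (12 + (-5))/2 = 7/2 = 7/2
Mean of G1 + G2 = 15/2 + 7/2 = 11

11


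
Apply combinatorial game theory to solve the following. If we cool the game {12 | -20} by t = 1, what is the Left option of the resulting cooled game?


Original game: {12 | -20} (a switch {a | b} with a > b).
Cooling by t (for t below the temperature (a - b)/2 = 16) taxes each move by t: {a | b} cooled by t is {a - t | b + t}.
Cooling amount: t = 1
Cooled Left option: 12 - 1 = 11
Cooled Right option: -20 + 1 = -19
Cooled game: {11 | -19}
Left option = 11

11


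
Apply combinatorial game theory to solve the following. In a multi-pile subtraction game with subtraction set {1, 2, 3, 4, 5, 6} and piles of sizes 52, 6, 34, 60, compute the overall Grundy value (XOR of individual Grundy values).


Subtraction set: {1, 2, 3, 4, 5, 6}
For this subtraction set, G(n) = n mod 7 (period = max + 1 = 7).
Pile 1 (size 52): G(52) = 52 mod 7 = 3
Pile 2 (size 6): G(6) = 6 mod 7 = 6
Pile 3 (size 34): G(34) = 34 mod 7 = 6
Pile 4 (size 60): G(60) = 60 mod 7 = 4
Total Grundy value = XOR of all: 3 XOR 6 XOR 6 XOR 4 = 7

7


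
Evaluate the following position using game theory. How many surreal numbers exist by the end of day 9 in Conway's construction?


Day 0: {|} = 0 is born. Count = 1.
Day n: the number of surreal numbers born by day n is 2^(n+1) - 1.
By day 0: 2^1 - 1 = 1
By day 1: 2^2 - 1 = 3
By day 2: 2^3 - 1 = 7
By day 3: 2^4 - 1 = 15
By day 4: 2^5 - 1 = 31
By day 5: 2^6 - 1 = 63
By day 6: 2^7 - 1 = 127
By day 7: 2^8 - 1 = 255
By day 8: 2^9 - 1 = 511
By day 9: 2^10 - 1 = 1023
By day 9: 1023 surreal numbers.

1023


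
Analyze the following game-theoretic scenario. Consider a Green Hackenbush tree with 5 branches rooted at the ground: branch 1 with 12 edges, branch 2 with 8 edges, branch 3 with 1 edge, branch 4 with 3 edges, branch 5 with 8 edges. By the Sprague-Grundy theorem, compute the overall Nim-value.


The tree has 5 branches from the ground vertex.
In Green Hackenbush, the Nim-value of a simple path of length k is k.
Branch 1: length 12, Nim-value = 12
Branch 2: length 8, Nim-value = 8
Branch 3: length 1, Nim-value = 1
Branch 4: length 3, Nim-value = 3
Branch 5: length 8, Nim-value = 8
Total Nim-value = XOR of all branch values:
0 XOR 12 = 12
12 XOR 8 = 4
4 XOR 1 = 5
5 XOR 3 = 6
6 XOR 8 = 14
Nim-value of the tree = 14

14


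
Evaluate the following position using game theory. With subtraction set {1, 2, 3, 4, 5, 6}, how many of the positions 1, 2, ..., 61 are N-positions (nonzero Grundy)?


Subtraction set S = {1, 2, 3, 4, 5, 6}, so G(n) = n mod 7.
G(n) = 0 when n is a multiple of 7.
Multiples of 7 in [1, 61]: 8
N-positions (nonzero Grundy) = 61 - 8 = 53

53


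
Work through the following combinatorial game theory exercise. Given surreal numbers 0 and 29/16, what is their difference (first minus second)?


x = 0, y = 29/16
Converting to common denominator: 16
x = 0/16, y = 29/16
x - y = 0 - 29/16 = -29/16

-29/16


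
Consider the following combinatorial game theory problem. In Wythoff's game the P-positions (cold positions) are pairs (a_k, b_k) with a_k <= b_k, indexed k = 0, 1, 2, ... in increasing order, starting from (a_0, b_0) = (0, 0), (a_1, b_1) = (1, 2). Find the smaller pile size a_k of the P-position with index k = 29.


By Wythoff's theorem, a_k = floor(k * phi) and b_k = floor(k * phi^2) = a_k + k, where phi = (1 + sqrt(5))/2 is the golden ratio.
phi = (1 + sqrt(5))/2 = 1.618034
k = 29
k * phi = 29 * 1.618034 = 46.922986
a_29 = floor(k * phi) = 46

46


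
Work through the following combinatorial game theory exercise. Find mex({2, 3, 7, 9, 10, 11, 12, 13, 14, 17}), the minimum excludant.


Set = {2, 3, 7, 9, 10, 11, 12, 13, 14, 17}
0 is NOT in the set. This is the mex.
mex = 0

0


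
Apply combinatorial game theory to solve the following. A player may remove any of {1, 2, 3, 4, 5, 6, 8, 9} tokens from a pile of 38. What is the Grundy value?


The subtraction set is S = {1, 2, 3, 4, 5, 6, 8, 9}.
G(k) = mex{ G(k - s) : s in S, s <= k }. We compute iteratively: G(0) = 0.
G(1) = mex({0}) = 1
G(2) = mex({0, 1}) = 2
G(3) = mex({0, 1, 2}) = 3
G(4) = mex({0, 1, 2, 3}) = 4
G(5) = mex({0, 1, 2, 3, 4}) = 5
G(6) = mex({0, 1, 2, 3, 4, 5}) = 6
G(7) = mex({1, 2, 3, 4, 5, 6}) = 0
G(8) = mex({0, 2, 3, 4, 5, 6}) = 1
G(9) = mex({0, 1, 3, 4, 5, 6}) = 2
G(10) = mex({0, 1, 2, 4, 5, 6}) = 3
G(11) = mex({0, 1, 2, 3, 5, 6}) = 4
G(12) = mex({0, 1, 2, 3, 4, 6}) = 5
G(13) = mex({0, 1, 2, 3, 4, 5}) = 6
G(14) = mex({1, 2, 3, 4, 5, 6}) = 0
G(15) = mex({0, 2, 3, 4, 5, 6}) = 1
Observe that G(7)..G(15) = 0, 1, 2, 3, 4, 5, 6, 0, 1 repeats G(0)..G(8) = 0, 1, 2, 3, 4, 5, 6, 0, 1.
For k >= max(S) = 9, G(k) is determined by the previous 9 values G(k-9)..G(k-1); a window of 9 consecutive values has recurred shifted by 7, so by induction G(k + 7) = G(k) for all k >= 0: the sequence is periodic from the start with period 7.
One period: G(0..6) = 0, 1, 2, 3, 4, 5, 6.
38 mod 7 = 3, so G(38) = G(3) = 3.

3


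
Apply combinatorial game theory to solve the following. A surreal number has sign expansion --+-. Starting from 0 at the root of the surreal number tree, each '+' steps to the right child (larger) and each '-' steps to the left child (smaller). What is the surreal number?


Sign expansion: --+-
Rule: track bounds (lo, hi), initially (-inf, +inf). On '+', the current value becomes lo and we move to the simplest number in (value, hi): value + 1 if hi = +inf, otherwise the midpoint (value + hi)/2. On '-', the current value becomes hi and we move to value - 1 if lo = -inf, otherwise the midpoint (lo + value)/2.
Start at 0.
Step 1: sign = -, move left. Bounds: (-inf, 0). Value = -1
Step 2: sign = -, move left. Bounds: (-inf, -1). Value = -2
Step 3: sign = +, move right. Bounds: (-2, -1). Value = -3/2
Step 4: sign = -, move left. Bounds: (-2, -3/2). Value = -7/4
The surreal number with sign expansion --+- is -7/4.

-7/4


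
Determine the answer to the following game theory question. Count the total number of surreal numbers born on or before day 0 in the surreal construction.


Day 0: {|} = 0 is born. Count = 1.
Day n: the number of surreal numbers born by day n is 2^(n+1) - 1.
By day 0: 2^1 - 1 = 1
By day 0: 1 surreal numbers.

1


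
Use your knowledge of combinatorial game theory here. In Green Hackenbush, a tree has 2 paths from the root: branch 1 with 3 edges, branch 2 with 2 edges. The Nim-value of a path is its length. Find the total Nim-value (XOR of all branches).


The tree has 2 branches from the ground vertex.
In Green Hackenbush, the Nim-value of a simple path of length k is k.
Branch 1: length 3, Nim-value = 3
Branch 2: length 2, Nim-value = 2
Total Nim-value = XOR of all branch values:
0 XOR 3 = 3
3 XOR 2 = 1
Nim-value of the tree = 1

1


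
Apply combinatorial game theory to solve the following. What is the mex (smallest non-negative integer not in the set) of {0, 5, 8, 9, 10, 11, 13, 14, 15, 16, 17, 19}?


Set = {0, 5, 8, 9, 10, 11, 13, 14, 15, 16, 17, 19}
0 is in the set.
1 is NOT in the set. This is the mex.
mex = 1

1


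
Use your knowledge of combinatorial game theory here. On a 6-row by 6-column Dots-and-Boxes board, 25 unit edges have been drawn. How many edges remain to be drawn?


Grid: 6 x 6 boxes, i.e. 7 rows and 7 columns of dots.
Horizontal edges: (rows + 1) * cols = 7 * 6 = 42
Vertical edges: rows * (cols + 1) = 6 * 7 = 42
Total edges: 42 + 42 = 84
Edges drawn: 25
Remaining: 84 - 25 = 59

59


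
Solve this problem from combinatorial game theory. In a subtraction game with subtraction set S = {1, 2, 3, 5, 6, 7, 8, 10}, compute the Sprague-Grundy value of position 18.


The subtraction set is S = {1, 2, 3, 5, 6, 7, 8, 10}.
G(k) = mex{ G(k - s) : s in S, s <= k }. We compute iteratively: G(0) = 0.
G(1) = mex({0}) = 1
G(2) = mex({0, 1}) = 2
G(3) = mex({0, 1, 2}) = 3
G(4) = mex({1, 2, 3}) = 0
G(5) = mex({0, 2, 3}) = 1
G(6) = mex({0, 1, 3}) = 2
G(7) = mex({0, 1, 2}) = 3
G(8) = mex({0, 1, 2, 3}) = 4
G(9) = mex({0, 1, 2, 3, 4}) = 5
G(10) = mex({0, 1, 2, 3, 4, 5}) = 6
G(11) = mex({0, 1, 2, 3, 4, 5, 6}) = 7
G(12) = mex({0, 1, 2, 3, 5, 6, 7}) = 4
G(13) = mex({1, 2, 3, 4, 6, 7}) = 0
G(14) = mex({0, 2, 3, 4, 5, 7}) = 1
G(15) = mex({0, 1, 3, 4, 5, 6}) = 2
G(16) = mex({0, 1, 2, 4, 5, 6, 7}) = 3
G(17) = mex({1, 2, 3, 4, 5, 6, 7}) = 0
G(18) = mex({0, 2, 3, 4, 6, 7}) = 1
Therefore G(18) = 1.

1


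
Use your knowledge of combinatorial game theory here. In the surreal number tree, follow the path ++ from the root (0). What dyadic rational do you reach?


Sign expansion: ++
Rule: track bounds (lo, hi), initially (-inf, +inf). On '+', the current value becomes lo and we move to the simplest number in (value, hi): value + 1 if hi = +inf, otherwise the midpoint (value + hi)/2. On '-', the current value becomes hi and we move to value - 1 if lo = -inf, otherwise the midpoint (lo + value)/2.
Start at 0.
Step 1: sign = +, move right. Bounds: (0, +inf). Value = 1
Step 2: sign = +, move right. Bounds: (1, +inf). Value = 2
The surreal number with sign expansion ++ is 2.

2


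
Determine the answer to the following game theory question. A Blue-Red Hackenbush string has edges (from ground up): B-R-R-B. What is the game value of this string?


Edges (from ground): B-R-R-B
By Berlekamp's sign-expansion rule, a Blue-Red Hackenbush stalk has the value of the surreal number whose sign sequence is the edge sequence with B -> + and R -> -.
Sign sequence: +--+
Trace the sign expansion in the surreal number tree, starting from 0:
Edge 1: B (sign +) -> bounds (0, +inf), value = 1
Edge 2: R (sign -) -> bounds (0, 1), value = 1/2
Edge 3: R (sign -) -> bounds (0, 1/2), value = 1/4
Edge 4: B (sign +) -> bounds (1/4, 1/2), value = 3/8
Game value = 3/8

3/8


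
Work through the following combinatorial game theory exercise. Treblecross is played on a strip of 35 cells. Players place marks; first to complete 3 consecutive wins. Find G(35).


Treblecross: place X on empty cells; 3-in-a-row wins.
Playing within two cells of an existing X lets the opponent win at once, so sensible play treats the cells i-2..i+2 around each X as dead. The player left with no safe cell loses, so this is a normal-play take-away game on strips of safe cells.
Placing X at cell i (0-indexed) of a strip of k safe cells leaves independent strips of sizes max(0, i-2) and max(0, k-i-3). Hence G(k) = mex{ G(max(0,i-2)) XOR G(max(0,k-i-3)) : 0 <= i < k }, with G(0) = 0.
G(1): splits (0,0):0^0=0 -> mex({0}) = 1
G(2): splits (0,0):0^0=0 -> mex({0}) = 1
G(3): splits (0,0):0^0=0 -> mex({0}) = 1
G(4): splits (0,1):0^1=1 (0,0):0^0=0 -> mex({0, 1}) = 2
G(5): splits (0,2):0^1=1 (0,1):0^1=1 (0,0):0^0=0 -> mex({0, 1}) = 2
G(6) = mex({1}) = 0
G(7) = mex({0, 1, 2}) = 3
G(8) = mex({0, 1, 2}) = 3
G(9) = mex({0, 2}) = 1
G(10) = mex({0, 2, 3}) = 1
G(11) = mex({0, 3}) = 1
G(12) = mex({1, 3}) = 0
G(13) = mex({0, 1, 2, 3}) = 4
G(14) = mex({0, 1, 2}) = 3
G(15) = mex({0, 1, 2}) = 3
G(16) = mex({0, 1, 2, 4}) = 3
G(17) = mex({0, 1, 3, 4}) = 2
G(18) = mex({0, 1, 3, 4}) = 2
G(19) = mex({0, 1, 3, 5}) = 2
G(20) = mex({0, 1, 2, 3, 5}) = 4
G(21) = mex({0, 1, 2, 3, 5}) = 4
G(22) = mex({1, 2, 6}) = 0
G(23) = mex({0, 1, 2, 3, 4, 6}) = 5
G(24) = mex({0, 1, 2, 3, 4}) = 5
G(25) = mex({0, 1, 3, 4, 7}) = 2
G(26) = mex({0, 1, 3, 4, 5, 7}) = 2
G(27) = mex({0, 1, 3, 5}) = 2
G(28) = mex({0, 1, 2, 5}) = 3
G(29) = mex({0, 1, 2, 4, 5, 6}) = 3
G(30) = mex({1, 2, 4, 6}) = 0
G(31) = mex({0, 1, 2, 3, 4, 6}) = 5
G(32) = mex({1, 2, 3, 4, 7}) = 0
G(33) = mex({0, 3, 7}) = 1
G(34) = mex({0, 2, 3, 5, 7}) = 1
G(35) = mex({0, 2, 3, 5, 6}) = 1
Therefore G(35) = 1.

1


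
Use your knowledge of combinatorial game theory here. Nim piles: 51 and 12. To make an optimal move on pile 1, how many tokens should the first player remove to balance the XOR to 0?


Piles: 51 and 12
Current XOR: 51 XOR 12 = 63 (non-zero, so this is an N-position).
To make the XOR zero, we need to find a move that balances the piles.
For pile 1 (size 51): target = 51 XOR 63 = 12
We reduce pile 1 from 51 to 12.
Tokens removed: 51 - 12 = 39
Verification: 12 XOR 12 = 0

39


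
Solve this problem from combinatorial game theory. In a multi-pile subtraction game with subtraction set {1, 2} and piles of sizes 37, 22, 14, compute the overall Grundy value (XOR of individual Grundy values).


Subtraction set: {1, 2}
For this subtraction set, G(n) = n mod 3 (period = max + 1 = 3).
Pile 1 (size 37): G(37) = 37 mod 3 = 1
Pile 2 (size 22): G(22) = 22 mod 3 = 1
Pile 3 (size 14): G(14) = 14 mod 3 = 2
Total Grundy value = XOR of all: 1 XOR 1 XOR 2 = 2

2


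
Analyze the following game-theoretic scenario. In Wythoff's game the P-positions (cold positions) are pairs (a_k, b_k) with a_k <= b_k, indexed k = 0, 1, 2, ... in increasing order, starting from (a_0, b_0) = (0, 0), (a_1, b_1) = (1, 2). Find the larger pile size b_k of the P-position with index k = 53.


By Wythoff's theorem, a_k = floor(k * phi) and b_k = floor(k * phi^2) = a_k + k, where phi = (1 + sqrt(5))/2 is the golden ratio.
phi = (1 + sqrt(5))/2 = 1.618034
phi^2 = phi + 1 = 2.618034
k = 53
k * phi^2 = 53 * 2.618034 = 138.755801
b_53 = floor(k * phi^2) = 138 (check: a_53 + k = 85 + 53 = 138)

138


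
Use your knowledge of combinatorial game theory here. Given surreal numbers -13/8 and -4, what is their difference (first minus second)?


x = -13/8, y = -4
Converting to common denominator: 8
x = -13/8, y = -32/8
x - y = -13/8 - -4 = 19/8

19/8


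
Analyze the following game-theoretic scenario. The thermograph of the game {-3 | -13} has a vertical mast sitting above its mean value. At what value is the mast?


Game = {-3 | -13}, a switch {a | b} with numbers a > b.
Its thermograph has left wall a - t and right wall b + t, which meet at t = (a - b)/2, where both equal (a + b)/2. So the mast (mean value) is at (a + b)/2.
Mean = (-3 + (-13))/2 = -16/2 = -8

-8


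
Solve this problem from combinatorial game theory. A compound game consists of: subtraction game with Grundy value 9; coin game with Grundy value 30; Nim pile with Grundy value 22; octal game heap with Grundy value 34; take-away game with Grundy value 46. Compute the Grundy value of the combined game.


By the Sprague-Grundy theorem, the Grundy value of a sum of games is the XOR of individual Grundy values.
subtraction game: Grundy value = 9. Running XOR: 0 XOR 9 = 9
coin game: Grundy value = 30. Running XOR: 9 XOR 30 = 23
Nim pile: Grundy value = 22. Running XOR: 23 XOR 22 = 1
octal game heap: Grundy value = 34. Running XOR: 1 XOR 34 = 35
take-away game: Grundy value = 46. Running XOR: 35 XOR 46 = 13
The combined Grundy value is 13.

13


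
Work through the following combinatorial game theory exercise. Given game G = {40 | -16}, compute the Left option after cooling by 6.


Original game: {40 | -16} (a switch {a | b} with a > b).
Cooling by t (for t below the temperature (a - b)/2 = 28) taxes each move by t: {a | b} cooled by t is {a - t | b + t}.
Cooling amount: t = 6
Cooled Left option: 40 - 6 = 34
Cooled Right option: -16 + 6 = -10
Cooled game: {34 | -10}
Left option = 34

34


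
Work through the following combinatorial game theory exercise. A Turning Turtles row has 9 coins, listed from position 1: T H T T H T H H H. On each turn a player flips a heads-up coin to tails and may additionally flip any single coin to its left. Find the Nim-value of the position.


Coins: T H T T H T H H H
Key fact: a single head at position k behaves exactly like a Nim heap of size k (turning it to T and optionally flipping a coin at j < k corresponds to moving the heap from k to j, or to 0), and heads combine as a disjunctive sum (two heads at the same place would cancel, matching j XOR j = 0). So the Nim-value is the XOR of the 1-indexed positions of the heads.
Face-up positions (1-indexed): [2, 5, 7, 8, 9]
XOR 0 with 2: 0 XOR 2 = 2
XOR 2 with 5: 2 XOR 5 = 7
XOR 7 with 7: 7 XOR 7 = 0
XOR 0 with 8: 0 XOR 8 = 8
XOR 8 with 9: 8 XOR 9 = 1
Nim-value = 1

1


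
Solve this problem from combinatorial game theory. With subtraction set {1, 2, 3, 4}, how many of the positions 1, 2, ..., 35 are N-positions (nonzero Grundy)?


Subtraction set S = {1, 2, 3, 4}, so G(n) = n mod 5.
G(n) = 0 when n is a multiple of 5.
Multiples of 5 in [1, 35]: 7
N-positions (nonzero Grundy) = 35 - 7 = 28

28


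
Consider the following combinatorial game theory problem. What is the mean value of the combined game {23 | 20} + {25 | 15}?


G1 = {23 | 20}, G2 = {25 | 15}
Each is a switch {a | b} with numbers a > b; its mean value is (a + b)/2, and mean value is additive over game sums: m(G1 + G2) = m(G1) + m(G2).
Mean of G1 = (23 + (20))/2 = 43/2 = 43/2
Mean of G2 = (25 + (15))/2 = 40/2 = 20
Mean of G1 + G2 = 43/2 + 20 = 83/2

83/2


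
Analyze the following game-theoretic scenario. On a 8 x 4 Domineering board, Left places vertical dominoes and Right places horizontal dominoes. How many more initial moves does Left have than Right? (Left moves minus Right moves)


Board is 8 x 4 (rows x cols).
Left (vertical) placements: (rows-1) * cols = 7 * 4 = 28
Right (horizontal) placements: rows * (cols-1) = 8 * 3 = 24
Advantage = Left - Right = 28 - 24 = 4

4


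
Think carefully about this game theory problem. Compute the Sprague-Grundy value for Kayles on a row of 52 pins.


Kayles: a move removes 1 or 2 adjacent pins from a contiguous row.
Removing pins from a row of k leaves two independent rows (a, b) with a + b = k - 1 (one pin) or a + b = k - 2 (two pins); an end removal gives a = 0.
By Sprague-Grundy, G(k) = mex{ G(a) XOR G(b) } over all these splits. G(0) = 0.
G(1): splits (0,0):0^0=0 -> mex({0}) = 1
G(2): splits (0,1):0^1=1 (0,0):0^0=0 -> mex({0, 1}) = 2
G(3): splits (0,2):0^2=2 (1,1):1^1=0 (0,1):0^1=1 -> mex({0, 1, 2}) = 3
G(4): splits (0,3):0^3=3 (1,2):1^2=3 (0,2):0^2=2 (1,1):1^1=0 -> mex({0, 2, 3}) = 1
G(5): splits (0,4):0^1=1 (1,3):1^3=2 (2,2):2^2=0 (0,3):0^3=3 (1,2):1^2=3 -> mex({0, 1, 2, 3}) = 4
G(6) = mex({0, 1, 2, 4}) = 3
G(7) = mex({0, 1, 3, 4, 5}) = 2
G(8) = mex({0, 2, 3, 5, 6}) = 1
G(9) = mex({0, 1, 2, 3, 6, 7}) = 4
G(10) = mex({0, 1, 3, 4, 5, 7}) = 2
G(11) = mex({0, 1, 2, 3, 4, 5}) = 6
G(12) = mex({0, 1, 2, 3, 5, 6, 7}) = 4
G(13) = mex({0, 2, 3, 4, 6, 7}) = 1
G(14) = mex({0, 1, 4, 5, 6, 7}) = 2
G(15) = mex({0, 1, 2, 3, 4, 5, 6}) = 7
G(16) = mex({0, 2, 3, 5, 6, 7}) = 1
G(17) = mex({0, 1, 2, 3, 5, 6, 7}) = 4
G(18) = mex({0, 1, 2, 4, 5, 6}) = 3
G(19) = mex({0, 1, 3, 4, 5, 7}) = 2
G(20) = mex({0, 2, 3, 4, 5, 6, 7}) = 1
G(21) = mex({0, 1, 2, 3, 5, 6, 7}) = 4
G(22) = mex({0, 1, 2, 3, 4, 5, 7}) = 6
G(23) = mex({0, 1, 2, 3, 4, 5, 6}) = 7
G(24) = mex({0, 1, 2, 3, 5, 6, 7}) = 4
G(25) = mex({0, 2, 3, 4, 6, 7}) = 1
G(26) = mex({0, 1, 3, 4, 5, 6, 7}) = 2
G(27) = mex({0, 1, 2, 3, 4, 5, 6, 7}) = 8
G(28) = mex({0, 1, 2, 3, 4, 6, 7, 8}) = 5
G(29) = mex({0, 1, 2, 3, 5, 6, 7, 8, 9}) = 4
G(30) = mex({0, 1, 2, 3, 4, 5, 6, 9, 10}) = 7
G(31) = mex({0, 1, 3, 4, 5, 7, 10, 11}) = 2
G(32) = mex({0, 2, 3, 4, 5, 6, 7, 9, 11}) = 1
G(33) = mex({0, 1, 2, 3, 4, 5, 6, 7, 9, 12}) = 8
G(34) = mex({0, 1, 2, 3, 4, 5, 7, 8, 11, 12}) = 6
G(35) = mex({0, 1, 2, 3, 4, 5, 6, 8, 9, 10, 11}) = 7
G(36) = mex({0, 1, 2, 3, 5, 6, 7, 9, 10}) = 4
G(37) = mex({0, 2, 3, 4, 6, 7, 9, 10, 11, 12}) = 1
G(38) = mex({0, 1, 3, 4, 5, 6, 7, 9, 10, 11, 12}) = 2
G(39) = mex({0, 1, 2, 4, 5, 6, 7, 9, 10, 12, 14}) = 3
G(40) = mex({0, 2, 3, 4, 6, 7, 11, 12, 14}) = 1
G(41) = mex({0, 1, 2, 3, 5, 6, 7, 9, 10, 11, 12}) = 4
G(42) = mex({0, 1, 2, 3, 4, 5, 6, 9, 10}) = 7
G(43) = mex({0, 1, 3, 4, 5, 7, 9, 10, 12, 15}) = 2
G(44) = mex({0, 2, 3, 4, 5, 6, 7, 9, 10, 12, 15}) = 1
G(45) = mex({0, 1, 2, 3, 4, 5, 6, 7, 9, 10, 12, 14}) = 8
G(46) = mex({0, 1, 3, 4, 5, 7, 8, 11, 12, 14}) = 2
G(47) = mex({0, 1, 2, 3, 4, 5, 6, 8, 9, 10, 11, 12}) = 7
G(48) = mex({0, 1, 2, 3, 5, 6, 7, 9, 10}) = 4
G(49) = mex({0, 2, 3, 4, 6, 7, 9, 10, 11, 12, 15}) = 1
G(50) = mex({0, 1, 4, 5, 6, 7, 9, 11, 12, 14, 15}) = 2
G(51) = mex({0, 1, 2, 3, 4, 5, 6, 7, 9, 12, 14, 15}) = 8
G(52) = mex({0, 2, 3, 4, 5, 6, 7, 8, 11, 12, 15}) = 1
Therefore G(52) = 1.

1


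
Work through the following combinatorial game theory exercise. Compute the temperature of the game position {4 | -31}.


The game is {4 | -31}, a switch {a | b} with numbers a > b.
Cooling {a | b} by t gives {a - t | b + t}, which stops being hot when a - t = b + t, i.e. at t = (a - b)/2. So the temperature of a switch is (a - b)/2.
Temperature = (Left option - Right option) / 2
= (4 - (-31)) / 2
= 35 / 2
= 35/2

35/2


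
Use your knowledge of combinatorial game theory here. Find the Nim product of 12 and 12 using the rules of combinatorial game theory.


Nim multiplication is bilinear over XOR: (u XOR v) * w = (u*w) XOR (v*w).
So we split each operand into its bit components and XOR the pairwise Nim products.
12 = 4 + 8 (as XOR of powers of 2).
12 = 4 + 8 (as XOR of powers of 2).
Using the standard Nim-product table on single bits:
  2*2 = 3,   2*4 = 8,   2*8 = 12,
  4*4 = 6,   4*8 = 11,  8*8 = 13,
and  1*x = x (identity), k*l = l*k (commutative).
Pairwise Nim products:
  4 * 4 = 6
  4 * 8 = 11
  8 * 4 = 11
  8 * 8 = 13
XOR them: 6 XOR 11 XOR 11 XOR 13 = 11.
Result: 12 * 12 = 11 (in Nim).

11


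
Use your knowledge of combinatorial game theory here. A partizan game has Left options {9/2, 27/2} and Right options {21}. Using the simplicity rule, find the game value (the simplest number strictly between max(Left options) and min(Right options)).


Left options: {9/2, 27/2}, max = 27/2
Right options: {21}, min = 21
All options are numbers and max(Left) < min(Right), so by the simplicity theorem the value is the simplest (earliest-born) number strictly between 27/2 and 21.
Integers 14 through 20 all lie strictly between 27/2 and 21.
Among integers, the simplest (lowest birthday = smallest |n|; 0 is born on day 0, +-n on day n) is 14.
No non-integer in the interval can be simpler: if x is a non-integer in the interval, then floor(x) or ceil(x) also lies in the interval (the interval contains an integer), and both are proper prefixes of x's sign expansion, i.e. born earlier. So the game value is 14.
Game value = 14

14


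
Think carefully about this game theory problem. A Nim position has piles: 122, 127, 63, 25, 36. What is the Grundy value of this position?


We need the XOR (exclusive or) of all pile sizes.
After XOR-ing pile 1 (size 122): 0 XOR 122 = 122
After XOR-ing pile 2 (size 127): 122 XOR 127 = 5
After XOR-ing pile 3 (size 63): 5 XOR 63 = 58
After XOR-ing pile 4 (size 25): 58 XOR 25 = 35
After XOR-ing pile 5 (size 36): 35 XOR 36 = 7
The Nim-value of this position is 7.

7


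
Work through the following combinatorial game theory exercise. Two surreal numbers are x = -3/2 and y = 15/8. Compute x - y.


x = -3/2, y = 15/8
Converting to common denominator: 8
x = -12/8, y = 15/8
x - y = -3/2 - 15/8 = -27/8

-27/8


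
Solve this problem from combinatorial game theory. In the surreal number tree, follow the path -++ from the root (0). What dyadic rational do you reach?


Sign expansion: -++
Rule: track bounds (lo, hi), initially (-inf, +inf). On '+', the current value becomes lo and we move to the simplest number in (value, hi): value + 1 if hi = +inf, otherwise the midpoint (value + hi)/2. On '-', the current value becomes hi and we move to value - 1 if lo = -inf, otherwise the midpoint (lo + value)/2.
Start at 0.
Step 1: sign = -, move left. Bounds: (-inf, 0). Value = -1
Step 2: sign = +, move right. Bounds: (-1, 0). Value = -1/2
Step 3: sign = +, move right. Bounds: (-1/2, 0). Value = -1/4
The surreal number with sign expansion -++ is -1/4.

-1/4
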